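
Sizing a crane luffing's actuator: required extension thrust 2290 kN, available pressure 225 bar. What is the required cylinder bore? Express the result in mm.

Extension force acts on the full piston face: F = P × (π/4)D².
D = √(4F / (πP)) = √(4 × 2290 kN / (π × 225 bar))

D ≈ 360 mm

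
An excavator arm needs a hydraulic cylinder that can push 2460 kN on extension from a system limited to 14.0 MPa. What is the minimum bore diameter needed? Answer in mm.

D ≈ 473 mm

Extension force acts on the full piston face: F = P × (π/4)D².
D = √(4F / (πP)) = √(4 × 2460 kN / (π × 14.0 MPa))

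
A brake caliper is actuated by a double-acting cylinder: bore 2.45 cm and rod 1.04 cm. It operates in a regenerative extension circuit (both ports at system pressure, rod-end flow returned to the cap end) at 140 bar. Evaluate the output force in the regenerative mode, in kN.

With equal pressure on both faces, forces on the annular region cancel; the net push is pressure × rod cross-section.
Rod cross-section A_rod = π/4 × (1.04 cm)² = 0.8495 cm^2
F = P × A_rod

F ≈ 1.19 kN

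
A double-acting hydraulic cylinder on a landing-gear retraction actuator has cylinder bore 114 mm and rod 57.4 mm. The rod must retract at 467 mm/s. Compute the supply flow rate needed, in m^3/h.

Rod-side annular area A_ann = π/4 × (114² − 57.4²) = 7619 mm^2
Q = A × v

Q ≈ 12.8 m^3/h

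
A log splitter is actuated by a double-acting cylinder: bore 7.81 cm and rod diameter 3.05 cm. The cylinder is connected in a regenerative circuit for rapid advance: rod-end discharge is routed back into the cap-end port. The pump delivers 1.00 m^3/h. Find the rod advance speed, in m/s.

In regeneration the rod-end outflow joins the pump flow into the cap end, so the net volume the pump must supply per unit advance equals the rod cross-section area.
Rod cross-section A_rod = π/4 × (3.05 cm)² = 7.306 cm^2
v = Q_pump / A_rod

v ≈ 0.380 m/s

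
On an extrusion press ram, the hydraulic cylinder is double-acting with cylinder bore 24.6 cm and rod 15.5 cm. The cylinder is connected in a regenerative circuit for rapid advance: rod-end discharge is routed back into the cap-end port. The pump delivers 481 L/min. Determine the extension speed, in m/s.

In regeneration the rod-end outflow joins the pump flow into the cap end, so the net volume the pump must supply per unit advance equals the rod cross-section area.
Rod cross-section A_rod = π/4 × (15.5 cm)² = 188.7 cm^2
v = Q_pump / A_rod

v ≈ 0.425 m/s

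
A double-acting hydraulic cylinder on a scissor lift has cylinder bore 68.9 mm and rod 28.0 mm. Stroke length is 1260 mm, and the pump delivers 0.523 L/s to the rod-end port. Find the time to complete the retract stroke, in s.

t ≈ 7.50 s

Rod-side annular area A_ann = π/4 × (68.9² − 28.0²) = 3113 mm^2
Swept volume V = A × L; t = V / Q = A·L / Q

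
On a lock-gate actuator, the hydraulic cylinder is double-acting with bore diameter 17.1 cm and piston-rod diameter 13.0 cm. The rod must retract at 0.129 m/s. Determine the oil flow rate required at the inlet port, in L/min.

Q ≈ 75.0 L/min

Rod-side annular area A_ann = π/4 × (17.1² − 13.0²) = 96.93 cm^2
Q = A × v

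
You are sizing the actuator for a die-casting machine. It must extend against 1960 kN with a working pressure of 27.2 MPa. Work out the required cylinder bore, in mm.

Extension force acts on the full piston face: F = P × (π/4)D².
D = √(4F / (πP)) = √(4 × 1960 kN / (π × 27.2 MPa))

D ≈ 303 mm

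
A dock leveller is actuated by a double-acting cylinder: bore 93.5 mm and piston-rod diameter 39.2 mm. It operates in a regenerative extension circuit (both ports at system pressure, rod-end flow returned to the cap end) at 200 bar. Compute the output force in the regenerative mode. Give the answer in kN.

With equal pressure on both faces, forces on the annular region cancel; the net push is pressure × rod cross-section.
Rod cross-section A_rod = π/4 × (39.2 mm)² = 1207 mm^2
F = P × A_rod

F ≈ 24.1 kN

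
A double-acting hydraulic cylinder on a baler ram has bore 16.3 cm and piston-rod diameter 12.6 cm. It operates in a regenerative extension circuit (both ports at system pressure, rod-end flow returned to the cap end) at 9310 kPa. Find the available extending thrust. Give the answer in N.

F ≈ 1.16e5 N

With equal pressure on both faces, forces on the annular region cancel; the net push is pressure × rod cross-section.
Rod cross-section A_rod = π/4 × (12.6 cm)² = 124.7 cm^2
F = P × A_rod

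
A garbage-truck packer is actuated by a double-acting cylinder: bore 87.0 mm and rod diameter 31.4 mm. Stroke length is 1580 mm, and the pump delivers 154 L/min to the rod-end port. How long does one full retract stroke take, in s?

Rod-side annular area A_ann = π/4 × (87.0² − 31.4²) = 5170 mm^2
Swept volume V = A × L; t = V / Q = A·L / Q

t ≈ 3.18 s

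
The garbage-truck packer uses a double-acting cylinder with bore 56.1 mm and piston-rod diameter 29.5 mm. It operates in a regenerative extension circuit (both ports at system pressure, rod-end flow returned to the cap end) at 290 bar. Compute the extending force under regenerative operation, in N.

With equal pressure on both faces, forces on the annular region cancel; the net push is pressure × rod cross-section.
Rod cross-section A_rod = π/4 × (29.5 mm)² = 683.5 mm^2
F = P × A_rod

F ≈ 19800 N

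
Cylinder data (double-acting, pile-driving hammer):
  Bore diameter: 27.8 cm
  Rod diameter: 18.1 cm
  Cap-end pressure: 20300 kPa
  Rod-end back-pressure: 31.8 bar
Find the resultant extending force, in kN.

F ≈ 1120 kN

Cap-side area A_cap = π/4 × (27.8 cm)² = 607.0 cm^2
Rod-side annular area A_ann = π/4 × (27.8² − 18.1²) = 349.7 cm^2
Net thrust = P_cap·A_cap − P_rod·A_ann = 1232 kN − 111.2 kN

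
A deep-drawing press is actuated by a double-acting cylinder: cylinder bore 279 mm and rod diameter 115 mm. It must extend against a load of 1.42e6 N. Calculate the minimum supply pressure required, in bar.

P ≈ 232 bar

Cap-side area A_cap = π/4 × (279 mm)² = 61140 mm^2
P = F / A = 1.42e6 N / A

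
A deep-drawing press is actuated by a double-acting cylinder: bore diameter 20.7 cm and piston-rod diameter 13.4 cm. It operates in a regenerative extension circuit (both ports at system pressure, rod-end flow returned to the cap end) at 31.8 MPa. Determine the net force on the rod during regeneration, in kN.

F ≈ 448 kN

With equal pressure on both faces, forces on the annular region cancel; the net push is pressure × rod cross-section.
Rod cross-section A_rod = π/4 × (13.4 cm)² = 141.0 cm^2
F = P × A_rod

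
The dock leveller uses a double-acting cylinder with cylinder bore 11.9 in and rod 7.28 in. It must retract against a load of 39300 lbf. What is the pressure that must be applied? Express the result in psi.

Rod-side annular area A_ann = π/4 × (11.9² − 7.28²) = 69.60 in^2
Retraction: pressure acts on the annular area.
P = F / A = 39300 lbf / A

P ≈ 565 psi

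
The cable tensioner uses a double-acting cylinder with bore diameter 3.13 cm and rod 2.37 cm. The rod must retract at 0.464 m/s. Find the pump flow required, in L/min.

Rod-side annular area A_ann = π/4 × (3.13² − 2.37²) = 3.283 cm^2
Q = A × v

Q ≈ 9.14 L/min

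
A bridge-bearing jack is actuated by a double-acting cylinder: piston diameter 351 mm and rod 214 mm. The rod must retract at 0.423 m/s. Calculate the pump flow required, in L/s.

Q ≈ 25.7 L/s

Rod-side annular area A_ann = π/4 × (351² − 214²) = 60790 mm^2
Q = A × v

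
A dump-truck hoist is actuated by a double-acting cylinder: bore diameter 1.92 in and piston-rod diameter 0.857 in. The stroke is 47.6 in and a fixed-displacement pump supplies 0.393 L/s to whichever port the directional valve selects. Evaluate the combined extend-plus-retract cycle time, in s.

t ≈ 10.3 s

Cap-side area A_cap = π/4 × (1.92 in)² = 2.895 in^2
Rod-side annular area A_ann = π/4 × (1.92² − 0.857²) = 2.318 in^2
t_ext = A_cap·L/Q = 5.747 s
t_ret = A_ann·L/Q = 4.602 s
t_cycle = t_ext + t_ret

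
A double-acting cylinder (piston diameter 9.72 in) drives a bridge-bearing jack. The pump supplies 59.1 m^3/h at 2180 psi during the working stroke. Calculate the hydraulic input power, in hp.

Hydraulic power = P × Q

W ≈ 331 hp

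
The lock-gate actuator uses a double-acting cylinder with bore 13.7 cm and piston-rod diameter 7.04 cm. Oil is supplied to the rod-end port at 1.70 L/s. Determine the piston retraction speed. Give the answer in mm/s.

v ≈ 157 mm/s

Rod-side annular area A_ann = π/4 × (13.7² − 7.04²) = 108.5 cm^2
Flow into the rod-end port fills the annular volume.
v = Q / A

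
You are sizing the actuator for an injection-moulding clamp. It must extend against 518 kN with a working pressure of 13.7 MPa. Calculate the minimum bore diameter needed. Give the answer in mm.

Extension force acts on the full piston face: F = P × (π/4)D².
D = √(4F / (πP)) = √(4 × 518 kN / (π × 13.7 MPa))

D ≈ 219 mm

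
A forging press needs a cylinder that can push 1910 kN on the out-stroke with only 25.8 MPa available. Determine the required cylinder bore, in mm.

Extension force acts on the full piston face: F = P × (π/4)D².
D = √(4F / (πP)) = √(4 × 1910 kN / (π × 25.8 MPa))

D ≈ 307 mm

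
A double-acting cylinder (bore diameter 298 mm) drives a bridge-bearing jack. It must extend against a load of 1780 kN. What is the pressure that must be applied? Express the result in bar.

P ≈ 255 bar

Cap-side area A_cap = π/4 × (298 mm)² = 69750 mm^2
P = F / A = 1780 kN / A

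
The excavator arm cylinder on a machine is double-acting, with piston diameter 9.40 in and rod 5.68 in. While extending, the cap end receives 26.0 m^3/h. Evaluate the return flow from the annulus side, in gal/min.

Q_out ≈ 72.7 gal/min

Cap-side area A_cap = π/4 × (9.40 in)² = 69.40 in^2
Rod-side annular area A_ann = π/4 × (9.40² − 5.68²) = 44.06 in^2
Piston speed v = Q_in/A_cap; rod-end outflow Q_out = v × A_ann = Q_in × A_ann/A_cap.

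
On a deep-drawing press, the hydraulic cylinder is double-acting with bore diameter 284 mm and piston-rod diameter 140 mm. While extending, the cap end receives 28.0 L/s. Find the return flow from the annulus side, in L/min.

Cap-side area A_cap = π/4 × (284 mm)² = 63350 mm^2
Rod-side annular area A_ann = π/4 × (284² − 140²) = 47950 mm^2
Piston speed v = Q_in/A_cap; rod-end outflow Q_out = v × A_ann = Q_in × A_ann/A_cap.

Q_out ≈ 1270 L/min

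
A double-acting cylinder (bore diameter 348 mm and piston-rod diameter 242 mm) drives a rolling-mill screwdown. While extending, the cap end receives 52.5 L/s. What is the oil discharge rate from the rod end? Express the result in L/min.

Q_out ≈ 1630 L/min

Cap-side area A_cap = π/4 × (348 mm)² = 95110 mm^2
Rod-side annular area A_ann = π/4 × (348² − 242²) = 49120 mm^2
Piston speed v = Q_in/A_cap; rod-end outflow Q_out = v × A_ann = Q_in × A_ann/A_cap.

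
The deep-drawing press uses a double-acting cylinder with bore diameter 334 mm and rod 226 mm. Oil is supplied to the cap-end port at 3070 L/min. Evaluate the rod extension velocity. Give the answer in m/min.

Cap-side area A_cap = π/4 × (334 mm)² = 87620 mm^2
v = Q / A

v ≈ 35.0 m/min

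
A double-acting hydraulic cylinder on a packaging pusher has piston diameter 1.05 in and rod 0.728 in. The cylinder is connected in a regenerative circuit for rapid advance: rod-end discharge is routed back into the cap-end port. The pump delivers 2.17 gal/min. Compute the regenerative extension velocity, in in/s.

In regeneration the rod-end outflow joins the pump flow into the cap end, so the net volume the pump must supply per unit advance equals the rod cross-section area.
Rod cross-section A_rod = π/4 × (0.728 in)² = 0.4162 in^2
v = Q_pump / A_rod

v ≈ 20.1 in/s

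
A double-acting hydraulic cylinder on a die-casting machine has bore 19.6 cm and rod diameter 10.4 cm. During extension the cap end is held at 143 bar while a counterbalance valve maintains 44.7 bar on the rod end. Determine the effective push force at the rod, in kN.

F ≈ 335 kN

Cap-side area A_cap = π/4 × (19.6 cm)² = 301.7 cm^2
Rod-side annular area A_ann = π/4 × (19.6² − 10.4²) = 216.8 cm^2
Net thrust = P_cap·A_cap − P_rod·A_ann = 431.5 kN − 96.90 kN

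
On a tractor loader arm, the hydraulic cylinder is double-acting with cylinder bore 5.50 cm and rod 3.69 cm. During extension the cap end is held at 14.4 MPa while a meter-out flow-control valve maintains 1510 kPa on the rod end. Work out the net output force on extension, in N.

F ≈ 32200 N

Cap-side area A_cap = π/4 × (5.50 cm)² = 23.76 cm^2
Rod-side annular area A_ann = π/4 × (5.50² − 3.69²) = 13.06 cm^2
Net thrust = P_cap·A_cap − P_rod·A_ann = 34210 N − 1973 N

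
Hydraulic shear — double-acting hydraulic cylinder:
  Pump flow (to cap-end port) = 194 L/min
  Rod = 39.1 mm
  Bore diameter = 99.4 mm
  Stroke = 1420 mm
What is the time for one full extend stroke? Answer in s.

t ≈ 3.41 s

Cap-side area A_cap = π/4 × (99.4 mm)² = 7760 mm^2
Swept volume V = A × L; t = V / Q = A·L / Q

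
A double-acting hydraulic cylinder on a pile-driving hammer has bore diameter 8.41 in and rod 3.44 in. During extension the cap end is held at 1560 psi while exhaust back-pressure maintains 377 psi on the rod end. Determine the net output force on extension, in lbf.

Cap-side area A_cap = π/4 × (8.41 in)² = 55.55 in^2
Rod-side annular area A_ann = π/4 × (8.41² − 3.44²) = 46.26 in^2
Net thrust = P_cap·A_cap − P_rod·A_ann = 86660 lbf − 17440 lbf

F ≈ 69200 lbf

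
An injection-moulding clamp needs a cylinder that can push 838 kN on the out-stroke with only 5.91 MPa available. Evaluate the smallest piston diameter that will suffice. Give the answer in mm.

Extension force acts on the full piston face: F = P × (π/4)D².
D = √(4F / (πP)) = √(4 × 838 kN / (π × 5.91 MPa))

D ≈ 425 mm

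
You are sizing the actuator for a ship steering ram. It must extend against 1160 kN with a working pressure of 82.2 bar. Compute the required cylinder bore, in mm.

D ≈ 424 mm

Extension force acts on the full piston face: F = P × (π/4)D².
D = √(4F / (πP)) = √(4 × 1160 kN / (π × 82.2 bar))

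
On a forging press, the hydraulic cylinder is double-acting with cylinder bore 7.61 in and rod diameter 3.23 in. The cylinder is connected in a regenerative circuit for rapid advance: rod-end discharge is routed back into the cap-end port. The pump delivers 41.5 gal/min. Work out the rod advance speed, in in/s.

In regeneration the rod-end outflow joins the pump flow into the cap end, so the net volume the pump must supply per unit advance equals the rod cross-section area.
Rod cross-section A_rod = π/4 × (3.23 in)² = 8.194 in^2
v = Q_pump / A_rod

v ≈ 19.5 in/s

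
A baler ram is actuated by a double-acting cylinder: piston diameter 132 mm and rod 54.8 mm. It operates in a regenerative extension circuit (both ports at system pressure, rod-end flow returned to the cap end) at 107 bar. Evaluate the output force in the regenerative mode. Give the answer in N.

With equal pressure on both faces, forces on the annular region cancel; the net push is pressure × rod cross-section.
Rod cross-section A_rod = π/4 × (54.8 mm)² = 2359 mm^2
F = P × A_rod

F ≈ 25200 N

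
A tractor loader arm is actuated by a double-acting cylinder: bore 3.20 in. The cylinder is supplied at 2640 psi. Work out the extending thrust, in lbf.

Cap-side area A_cap = π/4 × (3.20 in)² = 8.042 in^2
F = P × A_cap = 2640 psi × A_cap

F ≈ 21200 lbf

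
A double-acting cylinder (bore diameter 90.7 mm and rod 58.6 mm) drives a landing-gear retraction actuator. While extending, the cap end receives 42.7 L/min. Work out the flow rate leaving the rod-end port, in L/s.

Q_out ≈ 0.415 L/s

Cap-side area A_cap = π/4 × (90.7 mm)² = 6461 mm^2
Rod-side annular area A_ann = π/4 × (90.7² − 58.6²) = 3764 mm^2
Piston speed v = Q_in/A_cap; rod-end outflow Q_out = v × A_ann = Q_in × A_ann/A_cap.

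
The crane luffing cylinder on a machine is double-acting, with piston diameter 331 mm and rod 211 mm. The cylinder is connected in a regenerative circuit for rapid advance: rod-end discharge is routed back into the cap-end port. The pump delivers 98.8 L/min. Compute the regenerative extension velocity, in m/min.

In regeneration the rod-end outflow joins the pump flow into the cap end, so the net volume the pump must supply per unit advance equals the rod cross-section area.
Rod cross-section A_rod = π/4 × (211 mm)² = 34970 mm^2
v = Q_pump / A_rod

v ≈ 2.83 m/min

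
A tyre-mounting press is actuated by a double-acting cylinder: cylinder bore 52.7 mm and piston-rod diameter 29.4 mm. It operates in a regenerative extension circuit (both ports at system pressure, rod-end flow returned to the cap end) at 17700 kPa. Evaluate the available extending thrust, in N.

F ≈ 12000 N

With equal pressure on both faces, forces on the annular region cancel; the net push is pressure × rod cross-section.
Rod cross-section A_rod = π/4 × (29.4 mm)² = 678.9 mm^2
F = P × A_rod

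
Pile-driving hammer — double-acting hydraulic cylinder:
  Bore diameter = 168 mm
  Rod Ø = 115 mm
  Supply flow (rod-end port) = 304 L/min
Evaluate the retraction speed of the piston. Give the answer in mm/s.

Rod-side annular area A_ann = π/4 × (168² − 115²) = 11780 mm^2
Flow into the rod-end port fills the annular volume.
v = Q / A

v ≈ 430 mm/s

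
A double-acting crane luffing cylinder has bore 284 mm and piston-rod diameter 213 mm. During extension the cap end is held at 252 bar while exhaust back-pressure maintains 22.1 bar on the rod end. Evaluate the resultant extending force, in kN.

F ≈ 1540 kN

Cap-side area A_cap = π/4 × (284 mm)² = 63350 mm^2
Rod-side annular area A_ann = π/4 × (284² − 213²) = 27710 mm^2
Net thrust = P_cap·A_cap − P_rod·A_ann = 1596 kN − 61.25 kN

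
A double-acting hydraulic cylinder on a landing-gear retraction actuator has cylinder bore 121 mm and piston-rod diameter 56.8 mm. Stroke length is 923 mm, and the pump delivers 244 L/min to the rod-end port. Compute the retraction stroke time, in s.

Rod-side annular area A_ann = π/4 × (121² − 56.8²) = 8965 mm^2
Swept volume V = A × L; t = V / Q = A·L / Q

t ≈ 2.03 s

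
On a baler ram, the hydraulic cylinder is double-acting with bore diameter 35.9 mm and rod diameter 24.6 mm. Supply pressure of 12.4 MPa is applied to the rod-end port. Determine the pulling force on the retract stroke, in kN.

F ≈ 6.66 kN

Rod-side annular area A_ann = π/4 × (35.9² − 24.6²) = 536.9 mm^2
On retraction the pressure acts on the annular area (bore minus rod).
F = P × A_ann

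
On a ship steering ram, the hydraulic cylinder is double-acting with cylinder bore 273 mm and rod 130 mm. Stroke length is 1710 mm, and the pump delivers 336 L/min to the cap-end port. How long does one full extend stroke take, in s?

t ≈ 17.9 s

Cap-side area A_cap = π/4 × (273 mm)² = 58530 mm^2
Swept volume V = A × L; t = V / Q = A·L / Q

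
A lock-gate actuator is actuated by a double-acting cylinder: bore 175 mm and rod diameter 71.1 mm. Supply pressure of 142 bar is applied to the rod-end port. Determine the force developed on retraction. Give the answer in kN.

F ≈ 285 kN

Rod-side annular area A_ann = π/4 × (175² − 71.1²) = 20080 mm^2
On retraction the pressure acts on the annular area (bore minus rod).
F = P × A_ann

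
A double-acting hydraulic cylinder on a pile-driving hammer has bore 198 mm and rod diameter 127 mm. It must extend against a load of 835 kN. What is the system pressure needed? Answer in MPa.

Cap-side area A_cap = π/4 × (198 mm)² = 30790 mm^2
P = F / A = 835 kN / A

P ≈ 27.1 MPa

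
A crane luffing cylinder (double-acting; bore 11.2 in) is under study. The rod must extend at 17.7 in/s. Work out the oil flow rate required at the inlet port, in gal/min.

Q ≈ 453 gal/min

Cap-side area A_cap = π/4 × (11.2 in)² = 98.52 in^2
Q = A × v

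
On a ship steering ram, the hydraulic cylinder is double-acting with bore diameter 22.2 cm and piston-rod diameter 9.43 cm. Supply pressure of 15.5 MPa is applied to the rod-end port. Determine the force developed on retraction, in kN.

Rod-side annular area A_ann = π/4 × (22.2² − 9.43²) = 317.2 cm^2
On retraction the pressure acts on the annular area (bore minus rod).
F = P × A_ann

F ≈ 492 kN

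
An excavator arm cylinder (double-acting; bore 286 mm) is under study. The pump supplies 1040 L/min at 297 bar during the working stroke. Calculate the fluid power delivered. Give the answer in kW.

W ≈ 515 kW

Hydraulic power = P × Q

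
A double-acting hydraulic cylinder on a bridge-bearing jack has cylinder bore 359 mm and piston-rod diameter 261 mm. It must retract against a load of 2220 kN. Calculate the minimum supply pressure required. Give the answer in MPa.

Rod-side annular area A_ann = π/4 × (359² − 261²) = 47720 mm^2
Retraction: pressure acts on the annular area.
P = F / A = 2220 kN / A

P ≈ 46.5 MPa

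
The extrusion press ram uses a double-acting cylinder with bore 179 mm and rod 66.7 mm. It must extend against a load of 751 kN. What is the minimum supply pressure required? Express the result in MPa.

Cap-side area A_cap = π/4 × (179 mm)² = 25160 mm^2
P = F / A = 751 kN / A

P ≈ 29.8 MPa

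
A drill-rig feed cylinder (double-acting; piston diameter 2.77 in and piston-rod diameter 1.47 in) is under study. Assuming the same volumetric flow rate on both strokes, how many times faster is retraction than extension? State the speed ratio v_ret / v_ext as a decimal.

Cap-side area A_cap = π/4 × (2.77 in)² = 6.026 in^2
Rod-side annular area A_ann = π/4 × (2.77² − 1.47²) = 4.329 in^2
For equal Q, v ∝ 1/A, so v_ret/v_ext = A_cap/A_ann.

v_ret/v_ext ≈ 1.39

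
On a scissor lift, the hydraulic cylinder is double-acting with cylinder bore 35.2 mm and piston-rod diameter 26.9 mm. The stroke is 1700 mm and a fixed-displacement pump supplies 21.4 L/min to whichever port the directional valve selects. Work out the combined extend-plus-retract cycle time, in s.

Cap-side area A_cap = π/4 × (35.2 mm)² = 973.1 mm^2
Rod-side annular area A_ann = π/4 × (35.2² − 26.9²) = 404.8 mm^2
t_ext = A_cap·L/Q = 4.638 s
t_ret = A_ann·L/Q = 1.930 s
t_cycle = t_ext + t_ret

t ≈ 6.57 s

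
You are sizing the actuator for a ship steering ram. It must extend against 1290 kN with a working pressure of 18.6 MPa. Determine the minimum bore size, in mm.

Extension force acts on the full piston face: F = P × (π/4)D².
D = √(4F / (πP)) = √(4 × 1290 kN / (π × 18.6 MPa))

D ≈ 297 mm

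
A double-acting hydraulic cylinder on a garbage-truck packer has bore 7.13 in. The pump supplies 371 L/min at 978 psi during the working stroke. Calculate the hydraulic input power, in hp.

Hydraulic power = P × Q

W ≈ 55.9 hp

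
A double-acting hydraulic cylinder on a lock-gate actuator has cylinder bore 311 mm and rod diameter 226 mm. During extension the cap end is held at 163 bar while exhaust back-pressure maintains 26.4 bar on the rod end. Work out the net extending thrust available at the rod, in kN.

F ≈ 1140 kN

Cap-side area A_cap = π/4 × (311 mm)² = 75960 mm^2
Rod-side annular area A_ann = π/4 × (311² − 226²) = 35850 mm^2
Net thrust = P_cap·A_cap − P_rod·A_ann = 1238 kN − 94.64 kN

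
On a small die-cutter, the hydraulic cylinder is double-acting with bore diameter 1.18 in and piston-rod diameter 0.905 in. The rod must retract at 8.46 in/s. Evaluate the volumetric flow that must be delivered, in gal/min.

Q ≈ 0.990 gal/min

Rod-side annular area A_ann = π/4 × (1.18² − 0.905²) = 0.4503 in^2
Q = A × v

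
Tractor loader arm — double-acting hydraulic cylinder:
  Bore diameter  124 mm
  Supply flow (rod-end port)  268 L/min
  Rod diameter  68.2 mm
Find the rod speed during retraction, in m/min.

Rod-side annular area A_ann = π/4 × (124² − 68.2²) = 8423 mm^2
Flow into the rod-end port fills the annular volume.
v = Q / A

v ≈ 31.8 m/min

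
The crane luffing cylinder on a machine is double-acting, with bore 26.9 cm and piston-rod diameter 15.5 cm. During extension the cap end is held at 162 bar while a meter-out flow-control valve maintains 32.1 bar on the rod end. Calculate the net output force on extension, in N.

F ≈ 7.99e5 N

Cap-side area A_cap = π/4 × (26.9 cm)² = 568.3 cm^2
Rod-side annular area A_ann = π/4 × (26.9² − 15.5²) = 379.6 cm^2
Net thrust = P_cap·A_cap − P_rod·A_ann = 9.207e5 N − 1.219e5 N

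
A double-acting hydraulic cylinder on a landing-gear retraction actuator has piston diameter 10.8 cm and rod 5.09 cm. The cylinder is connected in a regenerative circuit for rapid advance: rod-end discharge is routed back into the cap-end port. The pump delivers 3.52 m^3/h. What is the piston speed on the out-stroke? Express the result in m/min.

v ≈ 28.8 m/min

In regeneration the rod-end outflow joins the pump flow into the cap end, so the net volume the pump must supply per unit advance equals the rod cross-section area.
Rod cross-section A_rod = π/4 × (5.09 cm)² = 20.35 cm^2
v = Q_pump / A_rod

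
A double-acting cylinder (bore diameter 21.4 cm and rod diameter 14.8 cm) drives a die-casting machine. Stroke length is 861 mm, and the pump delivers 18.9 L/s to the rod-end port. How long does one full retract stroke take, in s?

Rod-side annular area A_ann = π/4 × (21.4² − 14.8²) = 187.6 cm^2
Swept volume V = A × L; t = V / Q = A·L / Q

t ≈ 0.855 s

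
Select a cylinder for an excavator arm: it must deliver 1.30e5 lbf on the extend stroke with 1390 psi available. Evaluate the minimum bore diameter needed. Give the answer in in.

D ≈ 10.9 in

Extension force acts on the full piston face: F = P × (π/4)D².
D = √(4F / (πP)) = √(4 × 1.30e5 lbf / (π × 1390 psi))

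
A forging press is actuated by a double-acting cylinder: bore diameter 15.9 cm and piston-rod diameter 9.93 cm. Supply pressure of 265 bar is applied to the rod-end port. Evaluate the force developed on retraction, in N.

Rod-side annular area A_ann = π/4 × (15.9² − 9.93²) = 121.1 cm^2
On retraction the pressure acts on the annular area (bore minus rod).
F = P × A_ann

F ≈ 3.21e5 N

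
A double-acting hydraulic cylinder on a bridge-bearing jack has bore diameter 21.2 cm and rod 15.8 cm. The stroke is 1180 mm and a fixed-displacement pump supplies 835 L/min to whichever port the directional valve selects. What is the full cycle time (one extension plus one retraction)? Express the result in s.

Cap-side area A_cap = π/4 × (21.2 cm)² = 353.0 cm^2
Rod-side annular area A_ann = π/4 × (21.2² − 15.8²) = 156.9 cm^2
t_ext = A_cap·L/Q = 2.993 s
t_ret = A_ann·L/Q = 1.331 s
t_cycle = t_ext + t_ret

t ≈ 4.32 s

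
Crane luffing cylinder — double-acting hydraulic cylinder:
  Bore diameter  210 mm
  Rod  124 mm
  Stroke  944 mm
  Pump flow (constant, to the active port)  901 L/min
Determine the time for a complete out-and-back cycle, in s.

Cap-side area A_cap = π/4 × (210 mm)² = 34640 mm^2
Rod-side annular area A_ann = π/4 × (210² − 124²) = 22560 mm^2
t_ext = A_cap·L/Q = 2.177 s
t_ret = A_ann·L/Q = 1.418 s
t_cycle = t_ext + t_ret

t ≈ 3.60 s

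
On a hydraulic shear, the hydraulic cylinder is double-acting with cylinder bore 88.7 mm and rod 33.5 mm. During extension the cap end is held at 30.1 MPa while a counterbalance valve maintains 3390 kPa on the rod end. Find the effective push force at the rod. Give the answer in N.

Cap-side area A_cap = π/4 × (88.7 mm)² = 6179 mm^2
Rod-side annular area A_ann = π/4 × (88.7² − 33.5²) = 5298 mm^2
Net thrust = P_cap·A_cap − P_rod·A_ann = 1.860e5 N − 17960 N

F ≈ 1.68e5 N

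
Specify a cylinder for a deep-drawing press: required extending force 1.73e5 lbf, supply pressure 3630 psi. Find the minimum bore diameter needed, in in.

Extension force acts on the full piston face: F = P × (π/4)D².
D = √(4F / (πP)) = √(4 × 1.73e5 lbf / (π × 3630 psi))

D ≈ 7.79 in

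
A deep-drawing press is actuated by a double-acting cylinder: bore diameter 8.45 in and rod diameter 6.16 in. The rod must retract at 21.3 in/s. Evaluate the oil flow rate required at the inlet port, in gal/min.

Rod-side annular area A_ann = π/4 × (8.45² − 6.16²) = 26.28 in^2
Q = A × v

Q ≈ 145 gal/min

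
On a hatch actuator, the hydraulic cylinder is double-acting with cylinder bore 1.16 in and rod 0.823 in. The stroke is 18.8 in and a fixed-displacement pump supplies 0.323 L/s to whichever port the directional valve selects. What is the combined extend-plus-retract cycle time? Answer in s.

t ≈ 1.51 s

Cap-side area A_cap = π/4 × (1.16 in)² = 1.057 in^2
Rod-side annular area A_ann = π/4 × (1.16² − 0.823²) = 0.5249 in^2
t_ext = A_cap·L/Q = 1.008 s
t_ret = A_ann·L/Q = 0.5006 s
t_cycle = t_ext + t_ret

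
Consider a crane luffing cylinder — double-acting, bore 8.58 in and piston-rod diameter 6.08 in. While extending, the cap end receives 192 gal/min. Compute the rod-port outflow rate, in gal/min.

Cap-side area A_cap = π/4 × (8.58 in)² = 57.82 in^2
Rod-side annular area A_ann = π/4 × (8.58² − 6.08²) = 28.78 in^2
Piston speed v = Q_in/A_cap; rod-end outflow Q_out = v × A_ann = Q_in × A_ann/A_cap.

Q_out ≈ 95.6 gal/min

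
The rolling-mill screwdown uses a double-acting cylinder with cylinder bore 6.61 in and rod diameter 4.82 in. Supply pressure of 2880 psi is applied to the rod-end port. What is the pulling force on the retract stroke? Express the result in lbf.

F ≈ 46300 lbf

Rod-side annular area A_ann = π/4 × (6.61² − 4.82²) = 16.07 in^2
On retraction the pressure acts on the annular area (bore minus rod).
F = P × A_ann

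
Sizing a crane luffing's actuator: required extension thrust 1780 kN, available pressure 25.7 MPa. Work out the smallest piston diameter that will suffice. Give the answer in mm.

D ≈ 297 mm

Extension force acts on the full piston face: F = P × (π/4)D².
D = √(4F / (πP)) = √(4 × 1780 kN / (π × 25.7 MPa))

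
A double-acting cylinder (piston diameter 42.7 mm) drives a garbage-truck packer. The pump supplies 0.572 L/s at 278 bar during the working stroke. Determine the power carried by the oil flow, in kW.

W ≈ 15.9 kW

Hydraulic power = P × Q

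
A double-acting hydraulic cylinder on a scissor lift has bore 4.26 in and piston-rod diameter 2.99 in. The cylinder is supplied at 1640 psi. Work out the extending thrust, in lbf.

Cap-side area A_cap = π/4 × (4.26 in)² = 14.25 in^2
F = P × A_cap = 1640 psi × A_cap

F ≈ 23400 lbf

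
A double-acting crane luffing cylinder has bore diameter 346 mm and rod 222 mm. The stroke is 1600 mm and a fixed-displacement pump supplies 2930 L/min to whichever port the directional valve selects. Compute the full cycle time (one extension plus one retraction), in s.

Cap-side area A_cap = π/4 × (346 mm)² = 94020 mm^2
Rod-side annular area A_ann = π/4 × (346² − 222²) = 55320 mm^2
t_ext = A_cap·L/Q = 3.081 s
t_ret = A_ann·L/Q = 1.812 s
t_cycle = t_ext + t_ret

t ≈ 4.89 s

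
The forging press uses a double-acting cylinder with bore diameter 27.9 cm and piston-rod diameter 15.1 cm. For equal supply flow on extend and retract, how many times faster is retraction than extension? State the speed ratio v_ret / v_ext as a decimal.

Cap-side area A_cap = π/4 × (27.9 cm)² = 611.4 cm^2
Rod-side annular area A_ann = π/4 × (27.9² − 15.1²) = 432.3 cm^2
For equal Q, v ∝ 1/A, so v_ret/v_ext = A_cap/A_ann.

v_ret/v_ext ≈ 1.41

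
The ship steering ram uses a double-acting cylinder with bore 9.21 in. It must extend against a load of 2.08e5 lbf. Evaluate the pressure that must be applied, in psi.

Cap-side area A_cap = π/4 × (9.21 in)² = 66.62 in^2
P = F / A = 2.08e5 lbf / A

P ≈ 3120 psi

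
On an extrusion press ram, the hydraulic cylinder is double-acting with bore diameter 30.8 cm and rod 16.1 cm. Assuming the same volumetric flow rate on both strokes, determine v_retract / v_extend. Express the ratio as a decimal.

v_ret/v_ext ≈ 1.38

Cap-side area A_cap = π/4 × (30.8 cm)² = 745.1 cm^2
Rod-side annular area A_ann = π/4 × (30.8² − 16.1²) = 541.5 cm^2
For equal Q, v ∝ 1/A, so v_ret/v_ext = A_cap/A_ann.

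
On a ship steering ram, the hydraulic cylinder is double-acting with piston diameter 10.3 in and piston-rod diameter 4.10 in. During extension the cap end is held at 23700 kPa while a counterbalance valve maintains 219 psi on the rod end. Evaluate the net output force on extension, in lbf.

F ≈ 2.71e5 lbf

Cap-side area A_cap = π/4 × (10.3 in)² = 83.32 in^2
Rod-side annular area A_ann = π/4 × (10.3² − 4.10²) = 70.12 in^2
Net thrust = P_cap·A_cap − P_rod·A_ann = 2.864e5 lbf − 15360 lbf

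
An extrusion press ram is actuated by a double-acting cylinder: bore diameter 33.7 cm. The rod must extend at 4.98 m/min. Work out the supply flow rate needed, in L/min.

Q ≈ 444 L/min

Cap-side area A_cap = π/4 × (33.7 cm)² = 892.0 cm^2
Q = A × v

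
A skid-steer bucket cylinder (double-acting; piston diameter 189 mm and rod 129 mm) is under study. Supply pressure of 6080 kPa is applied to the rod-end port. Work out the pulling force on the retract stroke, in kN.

F ≈ 91.1 kN

Rod-side annular area A_ann = π/4 × (189² − 129²) = 14990 mm^2
On retraction the pressure acts on the annular area (bore minus rod).
F = P × A_ann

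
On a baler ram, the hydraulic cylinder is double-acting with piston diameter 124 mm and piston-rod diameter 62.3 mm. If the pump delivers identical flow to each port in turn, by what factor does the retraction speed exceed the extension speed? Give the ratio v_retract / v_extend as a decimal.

v_ret/v_ext ≈ 1.34

Cap-side area A_cap = π/4 × (124 mm)² = 12080 mm^2
Rod-side annular area A_ann = π/4 × (124² − 62.3²) = 9028 mm^2
For equal Q, v ∝ 1/A, so v_ret/v_ext = A_cap/A_ann.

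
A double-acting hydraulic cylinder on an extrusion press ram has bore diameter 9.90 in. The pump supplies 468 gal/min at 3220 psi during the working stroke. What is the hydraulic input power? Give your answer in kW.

W ≈ 656 kW

Hydraulic power = P × Q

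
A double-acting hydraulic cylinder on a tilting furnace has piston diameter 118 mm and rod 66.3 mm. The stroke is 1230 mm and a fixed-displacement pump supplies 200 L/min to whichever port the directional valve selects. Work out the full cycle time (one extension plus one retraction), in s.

t ≈ 6.80 s

Cap-side area A_cap = π/4 × (118 mm)² = 10940 mm^2
Rod-side annular area A_ann = π/4 × (118² − 66.3²) = 7484 mm^2
t_ext = A_cap·L/Q = 4.035 s
t_ret = A_ann·L/Q = 2.761 s
t_cycle = t_ext + t_ret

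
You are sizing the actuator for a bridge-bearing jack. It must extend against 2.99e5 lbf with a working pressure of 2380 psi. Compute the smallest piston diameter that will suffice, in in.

D ≈ 12.6 in

Extension force acts on the full piston face: F = P × (π/4)D².
D = √(4F / (πP)) = √(4 × 2.99e5 lbf / (π × 2380 psi))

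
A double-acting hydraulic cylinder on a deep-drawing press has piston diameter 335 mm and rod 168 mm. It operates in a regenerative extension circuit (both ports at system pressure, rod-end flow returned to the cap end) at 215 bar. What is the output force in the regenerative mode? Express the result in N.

With equal pressure on both faces, forces on the annular region cancel; the net push is pressure × rod cross-section.
Rod cross-section A_rod = π/4 × (168 mm)² = 22170 mm^2
F = P × A_rod

F ≈ 4.77e5 N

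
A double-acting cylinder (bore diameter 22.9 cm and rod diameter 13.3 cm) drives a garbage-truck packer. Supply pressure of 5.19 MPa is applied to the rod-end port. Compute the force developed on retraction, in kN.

Rod-side annular area A_ann = π/4 × (22.9² − 13.3²) = 272.9 cm^2
On retraction the pressure acts on the annular area (bore minus rod).
F = P × A_ann

F ≈ 142 kN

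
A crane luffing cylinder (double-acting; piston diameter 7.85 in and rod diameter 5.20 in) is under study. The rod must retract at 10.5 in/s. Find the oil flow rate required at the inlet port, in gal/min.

Q ≈ 74.1 gal/min

Rod-side annular area A_ann = π/4 × (7.85² − 5.20²) = 27.16 in^2
Q = A × v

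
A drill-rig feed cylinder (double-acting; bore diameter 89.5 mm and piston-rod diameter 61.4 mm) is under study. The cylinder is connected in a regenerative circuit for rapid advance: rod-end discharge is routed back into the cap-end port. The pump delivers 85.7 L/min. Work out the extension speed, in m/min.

v ≈ 28.9 m/min

In regeneration the rod-end outflow joins the pump flow into the cap end, so the net volume the pump must supply per unit advance equals the rod cross-section area.
Rod cross-section A_rod = π/4 × (61.4 mm)² = 2961 mm^2
v = Q_pump / A_rod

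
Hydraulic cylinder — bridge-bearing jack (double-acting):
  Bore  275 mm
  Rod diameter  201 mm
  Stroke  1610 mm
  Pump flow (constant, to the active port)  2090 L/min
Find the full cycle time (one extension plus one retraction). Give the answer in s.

t ≈ 4.02 s

Cap-side area A_cap = π/4 × (275 mm)² = 59400 mm^2
Rod-side annular area A_ann = π/4 × (275² − 201²) = 27660 mm^2
t_ext = A_cap·L/Q = 2.745 s
t_ret = A_ann·L/Q = 1.279 s
t_cycle = t_ext + t_ret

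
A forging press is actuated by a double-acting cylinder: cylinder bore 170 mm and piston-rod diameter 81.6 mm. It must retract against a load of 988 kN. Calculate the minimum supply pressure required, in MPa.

P ≈ 56.6 MPa

Rod-side annular area A_ann = π/4 × (170² − 81.6²) = 17470 mm^2
Retraction: pressure acts on the annular area.
P = F / A = 988 kN / A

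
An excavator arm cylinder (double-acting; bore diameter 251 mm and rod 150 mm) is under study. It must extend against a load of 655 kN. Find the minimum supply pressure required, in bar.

P ≈ 132 bar

Cap-side area A_cap = π/4 × (251 mm)² = 49480 mm^2
P = F / A = 655 kN / A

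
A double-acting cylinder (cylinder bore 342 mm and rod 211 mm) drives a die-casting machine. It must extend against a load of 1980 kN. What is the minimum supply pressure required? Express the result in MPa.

Cap-side area A_cap = π/4 × (342 mm)² = 91860 mm^2
P = F / A = 1980 kN / A

P ≈ 21.6 MPa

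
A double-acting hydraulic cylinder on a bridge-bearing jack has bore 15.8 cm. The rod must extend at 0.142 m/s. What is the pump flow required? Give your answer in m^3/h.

Q ≈ 10.0 m^3/h

Cap-side area A_cap = π/4 × (15.8 cm)² = 196.1 cm^2
Q = A × v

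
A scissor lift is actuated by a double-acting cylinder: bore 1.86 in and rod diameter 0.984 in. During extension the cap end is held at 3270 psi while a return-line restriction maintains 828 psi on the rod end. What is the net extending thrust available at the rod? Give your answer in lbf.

F ≈ 7260 lbf

Cap-side area A_cap = π/4 × (1.86 in)² = 2.717 in^2
Rod-side annular area A_ann = π/4 × (1.86² − 0.984²) = 1.957 in^2
Net thrust = P_cap·A_cap − P_rod·A_ann = 8885 lbf − 1620 lbf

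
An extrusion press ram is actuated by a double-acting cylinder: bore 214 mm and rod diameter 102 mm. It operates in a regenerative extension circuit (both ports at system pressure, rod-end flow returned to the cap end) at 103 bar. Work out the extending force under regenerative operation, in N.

With equal pressure on both faces, forces on the annular region cancel; the net push is pressure × rod cross-section.
Rod cross-section A_rod = π/4 × (102 mm)² = 8171 mm^2
F = P × A_rod

F ≈ 84200 N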